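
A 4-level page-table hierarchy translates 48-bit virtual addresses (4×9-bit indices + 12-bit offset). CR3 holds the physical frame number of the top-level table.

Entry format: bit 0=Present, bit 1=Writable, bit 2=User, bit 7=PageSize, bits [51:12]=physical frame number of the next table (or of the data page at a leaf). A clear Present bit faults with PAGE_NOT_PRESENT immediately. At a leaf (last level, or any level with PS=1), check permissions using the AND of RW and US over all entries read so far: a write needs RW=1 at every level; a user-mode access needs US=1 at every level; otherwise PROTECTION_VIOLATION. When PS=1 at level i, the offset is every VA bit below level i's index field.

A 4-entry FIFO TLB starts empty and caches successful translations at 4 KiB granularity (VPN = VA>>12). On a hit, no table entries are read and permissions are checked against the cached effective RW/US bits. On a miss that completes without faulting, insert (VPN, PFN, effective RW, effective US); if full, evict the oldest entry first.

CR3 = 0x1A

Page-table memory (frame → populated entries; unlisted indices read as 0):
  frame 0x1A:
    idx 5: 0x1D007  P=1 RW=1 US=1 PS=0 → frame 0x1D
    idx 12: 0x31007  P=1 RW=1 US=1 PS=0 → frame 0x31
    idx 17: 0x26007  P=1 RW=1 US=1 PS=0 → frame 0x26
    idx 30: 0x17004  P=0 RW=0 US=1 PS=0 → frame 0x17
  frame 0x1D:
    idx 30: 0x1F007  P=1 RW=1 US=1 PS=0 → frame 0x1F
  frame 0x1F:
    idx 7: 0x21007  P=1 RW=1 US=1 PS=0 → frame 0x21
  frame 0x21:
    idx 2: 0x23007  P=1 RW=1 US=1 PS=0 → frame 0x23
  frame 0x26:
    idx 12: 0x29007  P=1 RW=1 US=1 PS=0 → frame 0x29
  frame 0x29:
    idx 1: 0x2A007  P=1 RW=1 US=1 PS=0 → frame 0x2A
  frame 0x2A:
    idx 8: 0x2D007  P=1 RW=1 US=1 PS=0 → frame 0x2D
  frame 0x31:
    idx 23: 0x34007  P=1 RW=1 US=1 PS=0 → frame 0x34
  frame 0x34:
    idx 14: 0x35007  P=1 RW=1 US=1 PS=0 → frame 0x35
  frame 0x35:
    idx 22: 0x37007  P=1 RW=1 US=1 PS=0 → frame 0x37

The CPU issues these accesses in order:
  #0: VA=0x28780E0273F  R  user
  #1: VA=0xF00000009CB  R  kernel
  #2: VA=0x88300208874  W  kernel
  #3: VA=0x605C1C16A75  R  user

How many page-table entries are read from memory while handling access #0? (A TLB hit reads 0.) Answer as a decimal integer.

Trace:
#0 VA=0x28780E0273F (r,user):
  lvl0: tbl 0x1A, slot 5 ⇒ 0x1D007 (P1/RW1/US1/PS0)
  lvl1: tbl 0x1D, slot 30 ⇒ 0x1F007 (P1/RW1/US1/PS0)
  lvl2: tbl 0x1F, slot 7 ⇒ 0x21007 (P1/RW1/US1/PS0)
  lvl3: tbl 0x21, slot 2 ⇒ 0x23007 (P1/RW1/US1/PS0)
  ⇒ phys 0x2373F  [4 reads]
#1 VA=0xF00000009CB (r,kernel):
  lvl0: tbl 0x1A, slot 30 ⇒ 0x17004 (P0/RW0/US1/PS0)
  ✗ PAGE_NOT_PRESENT  [1 reads]
#2 VA=0x88300208874 (w,kernel):
  lvl0: tbl 0x1A, slot 17 ⇒ 0x26007 (P1/RW1/US1/PS0)
  lvl1: tbl 0x26, slot 12 ⇒ 0x29007 (P1/RW1/US1/PS0)
  lvl2: tbl 0x29, slot 1 ⇒ 0x2A007 (P1/RW1/US1/PS0)
  lvl3: tbl 0x2A, slot 8 ⇒ 0x2D007 (P1/RW1/US1/PS0)
  ⇒ phys 0x2D874  [4 reads]
#3 VA=0x605C1C16A75 (r,user):
  lvl0: tbl 0x1A, slot 12 ⇒ 0x31007 (P1/RW1/US1/PS0)
  lvl1: tbl 0x31, slot 23 ⇒ 0x34007 (P1/RW1/US1/PS0)
  lvl2: tbl 0x34, slot 14 ⇒ 0x35007 (P1/RW1/US1/PS0)
  lvl3: tbl 0x35, slot 22 ⇒ 0x37007 (P1/RW1/US1/PS0)
  ⇒ phys 0x37A75  [4 reads]

Entries read for #0: 4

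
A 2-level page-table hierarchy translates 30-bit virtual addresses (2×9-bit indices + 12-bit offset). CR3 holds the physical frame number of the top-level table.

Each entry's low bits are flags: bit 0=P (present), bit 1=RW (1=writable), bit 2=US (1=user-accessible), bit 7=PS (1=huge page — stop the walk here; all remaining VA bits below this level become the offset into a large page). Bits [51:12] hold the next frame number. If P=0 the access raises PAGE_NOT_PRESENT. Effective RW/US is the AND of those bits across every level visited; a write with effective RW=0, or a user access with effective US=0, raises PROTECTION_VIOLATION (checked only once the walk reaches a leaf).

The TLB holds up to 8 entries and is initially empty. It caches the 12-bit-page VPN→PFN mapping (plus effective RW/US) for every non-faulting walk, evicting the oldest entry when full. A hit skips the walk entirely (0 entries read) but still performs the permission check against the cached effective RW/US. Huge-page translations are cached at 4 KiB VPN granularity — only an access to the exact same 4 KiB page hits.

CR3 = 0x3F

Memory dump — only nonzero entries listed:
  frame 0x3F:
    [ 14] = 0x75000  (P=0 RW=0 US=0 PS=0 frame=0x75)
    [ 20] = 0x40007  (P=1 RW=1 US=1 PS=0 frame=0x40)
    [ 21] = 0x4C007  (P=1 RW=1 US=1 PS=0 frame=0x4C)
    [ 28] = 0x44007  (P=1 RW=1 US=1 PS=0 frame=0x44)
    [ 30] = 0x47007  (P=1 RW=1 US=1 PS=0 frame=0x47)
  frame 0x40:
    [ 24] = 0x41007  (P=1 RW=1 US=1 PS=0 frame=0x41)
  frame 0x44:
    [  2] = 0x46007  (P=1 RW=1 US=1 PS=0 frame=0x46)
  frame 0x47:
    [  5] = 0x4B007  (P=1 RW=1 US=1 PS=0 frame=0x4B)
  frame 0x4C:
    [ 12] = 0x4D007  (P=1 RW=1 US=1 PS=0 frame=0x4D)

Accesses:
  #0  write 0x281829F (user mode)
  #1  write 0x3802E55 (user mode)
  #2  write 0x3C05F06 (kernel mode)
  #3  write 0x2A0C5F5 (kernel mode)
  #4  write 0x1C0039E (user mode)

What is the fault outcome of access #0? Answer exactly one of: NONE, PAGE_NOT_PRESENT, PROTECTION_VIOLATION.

Walk each access:
#0 VA=0x281829F (w,user):
  lvl0: tbl 0x3F, slot 20 ⇒ 0x40007 (P1/RW1/US1/PS0)
  lvl1: tbl 0x40, slot 24 ⇒ 0x41007 (P1/RW1/US1/PS0)
  ⇒ phys 0x4129F  [2 reads]
#1 VA=0x3802E55 (w,user):
  lvl0: tbl 0x3F, slot 28 ⇒ 0x44007 (P1/RW1/US1/PS0)
  lvl1: tbl 0x44, slot 2 ⇒ 0x46007 (P1/RW1/US1/PS0)
  ⇒ phys 0x46E55  [2 reads]
#2 VA=0x3C05F06 (w,kernel):
  lvl0: tbl 0x3F, slot 30 ⇒ 0x47007 (P1/RW1/US1/PS0)
  lvl1: tbl 0x47, slot 5 ⇒ 0x4B007 (P1/RW1/US1/PS0)
  ⇒ phys 0x4BF06  [2 reads]
#3 VA=0x2A0C5F5 (w,kernel):
  lvl0: tbl 0x3F, slot 21 ⇒ 0x4C007 (P1/RW1/US1/PS0)
  lvl1: tbl 0x4C, slot 12 ⇒ 0x4D007 (P1/RW1/US1/PS0)
  ⇒ phys 0x4D5F5  [2 reads]
#4 VA=0x1C0039E (w,user):
  lvl0: tbl 0x3F, slot 14 ⇒ 0x75000 (P0/RW0/US0/PS0)
  ⇒ fault: PAGE_NOT_PRESENT  — 1 lookups

Access #0 fault: NONE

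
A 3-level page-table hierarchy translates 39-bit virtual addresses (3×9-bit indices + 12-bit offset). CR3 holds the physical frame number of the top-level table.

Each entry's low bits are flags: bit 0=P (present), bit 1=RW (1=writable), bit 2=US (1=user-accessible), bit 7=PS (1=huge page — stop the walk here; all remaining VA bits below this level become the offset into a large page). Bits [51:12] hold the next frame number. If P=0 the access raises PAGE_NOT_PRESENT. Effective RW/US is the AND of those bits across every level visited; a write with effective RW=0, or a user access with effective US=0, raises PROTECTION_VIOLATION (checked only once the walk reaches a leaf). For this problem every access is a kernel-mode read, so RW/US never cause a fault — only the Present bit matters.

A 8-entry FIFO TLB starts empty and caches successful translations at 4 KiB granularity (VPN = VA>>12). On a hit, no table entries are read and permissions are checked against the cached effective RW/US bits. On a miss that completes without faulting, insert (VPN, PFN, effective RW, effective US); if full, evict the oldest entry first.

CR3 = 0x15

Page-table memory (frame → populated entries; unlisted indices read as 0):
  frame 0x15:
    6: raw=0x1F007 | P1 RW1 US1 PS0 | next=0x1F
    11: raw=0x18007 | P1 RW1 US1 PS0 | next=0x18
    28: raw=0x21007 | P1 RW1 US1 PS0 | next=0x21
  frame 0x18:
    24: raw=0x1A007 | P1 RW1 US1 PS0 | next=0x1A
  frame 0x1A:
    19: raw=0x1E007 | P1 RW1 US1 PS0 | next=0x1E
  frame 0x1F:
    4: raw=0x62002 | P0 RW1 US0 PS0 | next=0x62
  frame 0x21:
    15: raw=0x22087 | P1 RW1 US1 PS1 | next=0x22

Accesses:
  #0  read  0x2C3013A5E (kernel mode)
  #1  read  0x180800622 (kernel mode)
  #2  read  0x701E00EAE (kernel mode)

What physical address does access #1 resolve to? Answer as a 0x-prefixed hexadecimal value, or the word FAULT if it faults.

Per-access translation:
#0 VA=0x2C3013A5E (r,kernel):
  lvl0: tbl 0x15, slot 11 ⇒ 0x18007 (P1/RW1/US1/PS0)
  lvl1: tbl 0x18, slot 24 ⇒ 0x1A007 (P1/RW1/US1/PS0)
  lvl2: tbl 0x1A, slot 19 ⇒ 0x1E007 (P1/RW1/US1/PS0)
  ⇒ phys 0x1EA5E  [3 reads]
#1 VA=0x180800622 (r,kernel):
  lvl0: tbl 0x15, slot 6 ⇒ 0x1F007 (P1/RW1/US1/PS0)
  lvl1: tbl 0x1F, slot 4 ⇒ 0x62002 (P0/RW1/US0/PS0)
  ✗ PAGE_NOT_PRESENT  [2 reads]
#2 VA=0x701E00EAE (r,kernel):
  lvl0: tbl 0x15, slot 28 ⇒ 0x21007 (P1/RW1/US1/PS0)
  lvl1: tbl 0x21, slot 15 ⇒ 0x22087 (P1/RW1/US1/PS1)
  ⇒ phys 0x22EAE (huge @L1)  [2 reads]

Access #1 PA: FAULT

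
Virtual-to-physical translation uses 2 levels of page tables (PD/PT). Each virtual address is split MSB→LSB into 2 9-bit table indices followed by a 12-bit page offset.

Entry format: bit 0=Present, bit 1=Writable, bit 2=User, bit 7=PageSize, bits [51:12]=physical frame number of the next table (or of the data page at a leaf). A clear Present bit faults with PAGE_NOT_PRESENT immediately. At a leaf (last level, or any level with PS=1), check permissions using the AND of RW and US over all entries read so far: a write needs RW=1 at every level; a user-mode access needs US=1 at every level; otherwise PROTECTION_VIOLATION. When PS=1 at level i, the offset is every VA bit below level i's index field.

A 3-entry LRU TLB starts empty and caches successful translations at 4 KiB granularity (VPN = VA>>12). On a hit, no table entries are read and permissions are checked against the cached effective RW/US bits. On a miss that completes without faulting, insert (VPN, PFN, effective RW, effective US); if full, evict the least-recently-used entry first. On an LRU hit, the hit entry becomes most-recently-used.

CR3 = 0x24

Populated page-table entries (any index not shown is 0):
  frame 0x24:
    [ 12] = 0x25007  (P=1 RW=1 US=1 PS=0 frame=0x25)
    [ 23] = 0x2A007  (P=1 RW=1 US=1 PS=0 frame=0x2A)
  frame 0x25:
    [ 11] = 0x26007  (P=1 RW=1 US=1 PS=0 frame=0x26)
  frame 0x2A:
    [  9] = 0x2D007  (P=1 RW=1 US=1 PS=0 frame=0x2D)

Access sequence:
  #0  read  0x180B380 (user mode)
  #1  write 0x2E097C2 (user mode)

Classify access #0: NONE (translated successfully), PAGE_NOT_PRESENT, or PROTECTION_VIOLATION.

Walk each access:
#0 VA=0x180B380 (r,user):
  L0 @0x24[12] → 0x25007  P=1,RW=1,US=1,PS=0
  L1 @0x25[11] → 0x26007  P=1,RW=1,US=1,PS=0
  → PA=0x26380  (2 entries read)
#1 VA=0x2E097C2 (w,user):
  L0 @0x24[23] → 0x2A007  P=1,RW=1,US=1,PS=0
  L1 @0x2A[9] → 0x2D007  P=1,RW=1,US=1,PS=0
  → PA=0x2D7C2  (2 entries read)

Access #0 fault: NONE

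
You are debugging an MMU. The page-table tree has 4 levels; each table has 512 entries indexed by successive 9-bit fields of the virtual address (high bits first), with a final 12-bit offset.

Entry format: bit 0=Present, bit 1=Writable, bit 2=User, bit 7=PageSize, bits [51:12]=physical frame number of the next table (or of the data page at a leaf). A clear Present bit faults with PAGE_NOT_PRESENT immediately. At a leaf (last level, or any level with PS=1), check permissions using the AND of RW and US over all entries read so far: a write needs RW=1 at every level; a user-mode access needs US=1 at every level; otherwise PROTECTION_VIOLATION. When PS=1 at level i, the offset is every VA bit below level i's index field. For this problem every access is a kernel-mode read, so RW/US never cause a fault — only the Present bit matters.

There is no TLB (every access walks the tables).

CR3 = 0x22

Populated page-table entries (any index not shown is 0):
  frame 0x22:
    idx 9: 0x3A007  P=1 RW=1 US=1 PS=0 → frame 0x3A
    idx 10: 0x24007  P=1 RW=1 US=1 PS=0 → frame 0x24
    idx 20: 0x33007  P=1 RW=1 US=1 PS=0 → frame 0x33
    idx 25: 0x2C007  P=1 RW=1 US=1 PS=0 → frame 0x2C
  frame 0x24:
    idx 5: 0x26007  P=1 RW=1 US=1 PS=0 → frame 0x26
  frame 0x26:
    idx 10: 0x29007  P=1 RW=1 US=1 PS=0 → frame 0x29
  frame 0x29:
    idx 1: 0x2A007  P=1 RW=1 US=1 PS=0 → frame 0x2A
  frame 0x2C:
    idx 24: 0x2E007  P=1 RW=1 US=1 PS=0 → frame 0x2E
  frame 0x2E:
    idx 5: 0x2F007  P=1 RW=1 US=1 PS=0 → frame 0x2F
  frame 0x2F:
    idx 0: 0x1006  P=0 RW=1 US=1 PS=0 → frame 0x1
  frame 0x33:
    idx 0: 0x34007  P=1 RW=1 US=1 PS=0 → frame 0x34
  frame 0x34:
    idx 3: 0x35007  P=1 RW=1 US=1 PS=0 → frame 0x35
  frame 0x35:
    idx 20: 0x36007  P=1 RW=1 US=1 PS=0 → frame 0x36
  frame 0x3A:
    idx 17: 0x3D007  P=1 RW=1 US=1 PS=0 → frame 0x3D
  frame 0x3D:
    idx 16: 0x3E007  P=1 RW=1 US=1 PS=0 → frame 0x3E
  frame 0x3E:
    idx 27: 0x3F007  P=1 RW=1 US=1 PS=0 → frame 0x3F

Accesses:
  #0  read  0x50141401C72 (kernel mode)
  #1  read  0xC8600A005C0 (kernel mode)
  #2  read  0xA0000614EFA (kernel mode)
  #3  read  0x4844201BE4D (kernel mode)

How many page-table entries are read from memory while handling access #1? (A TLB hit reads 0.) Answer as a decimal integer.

Trace:
#0 VA=0x50141401C72 (r,kernel):
  L0 @0x22[10] → 0x24007  P=1,RW=1,US=1,PS=0
  L1 @0x24[5] → 0x26007  P=1,RW=1,US=1,PS=0
  L2 @0x26[10] → 0x29007  P=1,RW=1,US=1,PS=0
  L3 @0x29[1] → 0x2A007  P=1,RW=1,US=1,PS=0
  ⇒ phys 0x2AC72  [4 reads]
#1 VA=0xC8600A005C0 (r,kernel):
  L0 @0x22[25] → 0x2C007  P=1,RW=1,US=1,PS=0
  L1 @0x2C[24] → 0x2E007  P=1,RW=1,US=1,PS=0
  L2 @0x2E[5] → 0x2F007  P=1,RW=1,US=1,PS=0
  L3 @0x2F[0] → 0x1006  P=0,RW=1,US=1,PS=0
  ⇒ fault: PAGE_NOT_PRESENT  — 4 lookups
#2 VA=0xA0000614EFA (r,kernel):
  L0 @0x22[20] → 0x33007  P=1,RW=1,US=1,PS=0
  L1 @0x33[0] → 0x34007  P=1,RW=1,US=1,PS=0
  L2 @0x34[3] → 0x35007  P=1,RW=1,US=1,PS=0
  L3 @0x35[20] → 0x36007  P=1,RW=1,US=1,PS=0
  ⇒ phys 0x36EFA  [4 reads]
#3 VA=0x4844201BE4D (r,kernel):
  L0 @0x22[9] → 0x3A007  P=1,RW=1,US=1,PS=0
  L1 @0x3A[17] → 0x3D007  P=1,RW=1,US=1,PS=0
  L2 @0x3D[16] → 0x3E007  P=1,RW=1,US=1,PS=0
  L3 @0x3E[27] → 0x3F007  P=1,RW=1,US=1,PS=0
  ⇒ phys 0x3FE4D  [4 reads]

Entries read for #1: 4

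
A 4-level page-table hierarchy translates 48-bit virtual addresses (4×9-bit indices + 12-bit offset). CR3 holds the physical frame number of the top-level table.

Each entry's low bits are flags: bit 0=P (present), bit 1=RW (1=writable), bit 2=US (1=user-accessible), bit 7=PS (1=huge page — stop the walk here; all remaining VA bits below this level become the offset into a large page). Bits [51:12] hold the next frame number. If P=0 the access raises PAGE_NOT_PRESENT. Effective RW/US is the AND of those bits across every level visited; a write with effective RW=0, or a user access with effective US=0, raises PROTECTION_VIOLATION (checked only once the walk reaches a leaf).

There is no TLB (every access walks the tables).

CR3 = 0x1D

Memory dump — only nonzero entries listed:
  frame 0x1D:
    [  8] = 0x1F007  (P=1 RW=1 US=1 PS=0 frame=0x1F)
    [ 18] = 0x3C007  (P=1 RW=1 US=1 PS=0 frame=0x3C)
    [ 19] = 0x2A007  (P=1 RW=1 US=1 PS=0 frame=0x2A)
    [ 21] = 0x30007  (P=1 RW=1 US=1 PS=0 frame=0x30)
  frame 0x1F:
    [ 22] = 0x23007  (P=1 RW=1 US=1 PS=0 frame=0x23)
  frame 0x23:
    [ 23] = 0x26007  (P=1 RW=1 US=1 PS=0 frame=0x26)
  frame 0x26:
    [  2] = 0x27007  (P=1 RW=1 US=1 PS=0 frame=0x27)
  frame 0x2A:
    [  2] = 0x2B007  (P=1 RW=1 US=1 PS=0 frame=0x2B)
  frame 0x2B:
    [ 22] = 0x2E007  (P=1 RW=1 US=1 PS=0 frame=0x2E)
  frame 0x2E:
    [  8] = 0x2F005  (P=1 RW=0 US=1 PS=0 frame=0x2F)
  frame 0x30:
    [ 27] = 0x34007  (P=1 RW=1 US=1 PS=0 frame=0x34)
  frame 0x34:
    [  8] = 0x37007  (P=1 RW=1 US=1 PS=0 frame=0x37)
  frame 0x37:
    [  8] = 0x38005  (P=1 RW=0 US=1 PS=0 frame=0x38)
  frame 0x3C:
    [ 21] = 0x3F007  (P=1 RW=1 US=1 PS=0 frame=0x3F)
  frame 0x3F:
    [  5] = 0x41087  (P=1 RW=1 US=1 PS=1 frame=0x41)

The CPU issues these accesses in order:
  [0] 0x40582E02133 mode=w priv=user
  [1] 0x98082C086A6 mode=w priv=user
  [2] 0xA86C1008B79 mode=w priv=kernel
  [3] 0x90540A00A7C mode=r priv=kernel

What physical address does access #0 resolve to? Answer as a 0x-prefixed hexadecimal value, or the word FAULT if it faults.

Walk each access:
#0 VA=0x40582E02133 (w,user):
  L0: frame=0x1D idx=8 entry=0x1F007 [P=1 RW=1 US=1 PS=0]
  L1: frame=0x1F idx=22 entry=0x23007 [P=1 RW=1 US=1 PS=0]
  L2: frame=0x23 idx=23 entry=0x26007 [P=1 RW=1 US=1 PS=0]
  L3: frame=0x26 idx=2 entry=0x27007 [P=1 RW=1 US=1 PS=0]
  ⇒ phys 0x27133  [4 reads]
#1 VA=0x98082C086A6 (w,user):
  L0: frame=0x1D idx=19 entry=0x2A007 [P=1 RW=1 US=1 PS=0]
  L1: frame=0x2A idx=2 entry=0x2B007 [P=1 RW=1 US=1 PS=0]
  L2: frame=0x2B idx=22 entry=0x2E007 [P=1 RW=1 US=1 PS=0]
  L3: frame=0x2E idx=8 entry=0x2F005 [P=1 RW=0 US=1 PS=0]
  ⇒ fault: PROTECTION_VIOLATION  — 4 lookups
#2 VA=0xA86C1008B79 (w,kernel):
  L0: frame=0x1D idx=21 entry=0x30007 [P=1 RW=1 US=1 PS=0]
  L1: frame=0x30 idx=27 entry=0x34007 [P=1 RW=1 US=1 PS=0]
  L2: frame=0x34 idx=8 entry=0x37007 [P=1 RW=1 US=1 PS=0]
  L3: frame=0x37 idx=8 entry=0x38005 [P=1 RW=0 US=1 PS=0]
  ⇒ fault: PROTECTION_VIOLATION  — 4 lookups
#3 VA=0x90540A00A7C (r,kernel):
  L0: frame=0x1D idx=18 entry=0x3C007 [P=1 RW=1 US=1 PS=0]
  L1: frame=0x3C idx=21 entry=0x3F007 [P=1 RW=1 US=1 PS=0]
  L2: frame=0x3F idx=5 entry=0x41087 [P=1 RW=1 US=1 PS=1]
  ⇒ phys 0x41A7C (huge @L2)  [3 reads]

Access #0 PA: 0x27133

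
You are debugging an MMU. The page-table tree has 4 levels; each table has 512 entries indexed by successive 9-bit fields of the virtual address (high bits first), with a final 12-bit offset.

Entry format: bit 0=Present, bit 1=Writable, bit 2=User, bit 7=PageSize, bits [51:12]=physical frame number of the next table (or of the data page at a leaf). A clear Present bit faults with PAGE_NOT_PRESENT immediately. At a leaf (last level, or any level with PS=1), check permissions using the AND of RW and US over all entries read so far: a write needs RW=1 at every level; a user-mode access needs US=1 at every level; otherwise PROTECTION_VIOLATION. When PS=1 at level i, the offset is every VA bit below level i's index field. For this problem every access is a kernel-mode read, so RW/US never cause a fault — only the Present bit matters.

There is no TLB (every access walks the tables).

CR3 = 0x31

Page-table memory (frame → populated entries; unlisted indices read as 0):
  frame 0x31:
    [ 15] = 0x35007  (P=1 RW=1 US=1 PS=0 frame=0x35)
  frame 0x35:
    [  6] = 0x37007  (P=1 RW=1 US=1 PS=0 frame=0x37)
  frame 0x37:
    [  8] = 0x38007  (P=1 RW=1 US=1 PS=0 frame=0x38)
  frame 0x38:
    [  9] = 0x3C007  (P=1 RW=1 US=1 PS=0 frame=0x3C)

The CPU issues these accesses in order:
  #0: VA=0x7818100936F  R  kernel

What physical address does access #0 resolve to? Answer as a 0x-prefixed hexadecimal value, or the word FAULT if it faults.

Walk each access:
#0 VA=0x7818100936F (r,kernel):
  lvl0: tbl 0x31, slot 15 ⇒ 0x35007 (P1/RW1/US1/PS0)
  lvl1: tbl 0x35, slot 6 ⇒ 0x37007 (P1/RW1/US1/PS0)
  lvl2: tbl 0x37, slot 8 ⇒ 0x38007 (P1/RW1/US1/PS0)
  lvl3: tbl 0x38, slot 9 ⇒ 0x3C007 (P1/RW1/US1/PS0)
  → PA=0x3C36F  (4 entries read)

Access #0 PA: 0x3C36F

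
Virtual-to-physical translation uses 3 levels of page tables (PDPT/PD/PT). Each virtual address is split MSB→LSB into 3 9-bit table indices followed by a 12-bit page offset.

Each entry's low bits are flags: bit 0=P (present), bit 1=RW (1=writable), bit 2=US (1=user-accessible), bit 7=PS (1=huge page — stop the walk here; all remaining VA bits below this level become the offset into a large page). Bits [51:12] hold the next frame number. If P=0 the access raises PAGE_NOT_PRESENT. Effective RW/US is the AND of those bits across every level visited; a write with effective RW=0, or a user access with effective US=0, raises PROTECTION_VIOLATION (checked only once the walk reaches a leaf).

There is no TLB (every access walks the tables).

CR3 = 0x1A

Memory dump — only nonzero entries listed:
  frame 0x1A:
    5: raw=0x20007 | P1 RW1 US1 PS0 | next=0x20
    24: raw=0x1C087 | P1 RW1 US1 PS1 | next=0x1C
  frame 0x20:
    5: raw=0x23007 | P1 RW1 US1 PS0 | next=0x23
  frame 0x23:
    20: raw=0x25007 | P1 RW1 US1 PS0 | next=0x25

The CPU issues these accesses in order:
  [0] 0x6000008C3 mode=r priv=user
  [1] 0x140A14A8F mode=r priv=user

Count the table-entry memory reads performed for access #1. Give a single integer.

Per-access translation:
#0 VA=0x6000008C3 (r,user):
  [0] read 0x1A idx=24: raw=0x1C087 flags P=1 W=1 U=1 S=1
  → PA=0x1C8C3 (huge @L0)  (1 entries read)
#1 VA=0x140A14A8F (r,user):
  [0] read 0x1A idx=5: raw=0x20007 flags P=1 W=1 U=1 S=0
  [1] read 0x20 idx=5: raw=0x23007 flags P=1 W=1 U=1 S=0
  [2] read 0x23 idx=20: raw=0x25007 flags P=1 W=1 U=1 S=0
  → PA=0x25A8F  (3 entries read)

Entries read for #1: 3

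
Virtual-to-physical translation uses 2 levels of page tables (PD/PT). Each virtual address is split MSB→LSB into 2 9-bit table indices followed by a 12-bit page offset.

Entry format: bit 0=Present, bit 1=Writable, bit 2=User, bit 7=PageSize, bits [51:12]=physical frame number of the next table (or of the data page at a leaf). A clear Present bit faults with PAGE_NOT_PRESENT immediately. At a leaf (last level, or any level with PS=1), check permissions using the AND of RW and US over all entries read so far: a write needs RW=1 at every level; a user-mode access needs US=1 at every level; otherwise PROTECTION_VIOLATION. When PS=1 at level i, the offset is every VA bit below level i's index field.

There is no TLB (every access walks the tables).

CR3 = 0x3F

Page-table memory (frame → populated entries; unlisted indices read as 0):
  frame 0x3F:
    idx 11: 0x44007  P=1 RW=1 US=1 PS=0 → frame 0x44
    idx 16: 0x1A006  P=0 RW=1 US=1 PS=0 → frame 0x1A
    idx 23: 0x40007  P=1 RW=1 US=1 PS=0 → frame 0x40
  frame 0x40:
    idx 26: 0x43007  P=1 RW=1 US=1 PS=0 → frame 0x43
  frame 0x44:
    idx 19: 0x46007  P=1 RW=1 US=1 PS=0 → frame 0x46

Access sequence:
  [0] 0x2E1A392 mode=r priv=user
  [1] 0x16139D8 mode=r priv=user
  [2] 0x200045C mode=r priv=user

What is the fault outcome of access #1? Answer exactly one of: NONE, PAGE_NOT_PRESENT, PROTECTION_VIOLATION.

Walk each access:
#0 VA=0x2E1A392 (r,user):
  [0] read 0x3F idx=23: raw=0x40007 flags P=1 W=1 U=1 S=0
  [1] read 0x40 idx=26: raw=0x43007 flags P=1 W=1 U=1 S=0
  → PA=0x43392  (2 entries read)
#1 VA=0x16139D8 (r,user):
  [0] read 0x3F idx=11: raw=0x44007 flags P=1 W=1 U=1 S=0
  [1] read 0x44 idx=19: raw=0x46007 flags P=1 W=1 U=1 S=0
  → PA=0x469D8  (2 entries read)
#2 VA=0x200045C (r,user):
  [0] read 0x3F idx=16: raw=0x1A006 flags P=0 W=1 U=1 S=0
  → PAGE_NOT_PRESENT  (1 entries read)

Access #1 fault: NONE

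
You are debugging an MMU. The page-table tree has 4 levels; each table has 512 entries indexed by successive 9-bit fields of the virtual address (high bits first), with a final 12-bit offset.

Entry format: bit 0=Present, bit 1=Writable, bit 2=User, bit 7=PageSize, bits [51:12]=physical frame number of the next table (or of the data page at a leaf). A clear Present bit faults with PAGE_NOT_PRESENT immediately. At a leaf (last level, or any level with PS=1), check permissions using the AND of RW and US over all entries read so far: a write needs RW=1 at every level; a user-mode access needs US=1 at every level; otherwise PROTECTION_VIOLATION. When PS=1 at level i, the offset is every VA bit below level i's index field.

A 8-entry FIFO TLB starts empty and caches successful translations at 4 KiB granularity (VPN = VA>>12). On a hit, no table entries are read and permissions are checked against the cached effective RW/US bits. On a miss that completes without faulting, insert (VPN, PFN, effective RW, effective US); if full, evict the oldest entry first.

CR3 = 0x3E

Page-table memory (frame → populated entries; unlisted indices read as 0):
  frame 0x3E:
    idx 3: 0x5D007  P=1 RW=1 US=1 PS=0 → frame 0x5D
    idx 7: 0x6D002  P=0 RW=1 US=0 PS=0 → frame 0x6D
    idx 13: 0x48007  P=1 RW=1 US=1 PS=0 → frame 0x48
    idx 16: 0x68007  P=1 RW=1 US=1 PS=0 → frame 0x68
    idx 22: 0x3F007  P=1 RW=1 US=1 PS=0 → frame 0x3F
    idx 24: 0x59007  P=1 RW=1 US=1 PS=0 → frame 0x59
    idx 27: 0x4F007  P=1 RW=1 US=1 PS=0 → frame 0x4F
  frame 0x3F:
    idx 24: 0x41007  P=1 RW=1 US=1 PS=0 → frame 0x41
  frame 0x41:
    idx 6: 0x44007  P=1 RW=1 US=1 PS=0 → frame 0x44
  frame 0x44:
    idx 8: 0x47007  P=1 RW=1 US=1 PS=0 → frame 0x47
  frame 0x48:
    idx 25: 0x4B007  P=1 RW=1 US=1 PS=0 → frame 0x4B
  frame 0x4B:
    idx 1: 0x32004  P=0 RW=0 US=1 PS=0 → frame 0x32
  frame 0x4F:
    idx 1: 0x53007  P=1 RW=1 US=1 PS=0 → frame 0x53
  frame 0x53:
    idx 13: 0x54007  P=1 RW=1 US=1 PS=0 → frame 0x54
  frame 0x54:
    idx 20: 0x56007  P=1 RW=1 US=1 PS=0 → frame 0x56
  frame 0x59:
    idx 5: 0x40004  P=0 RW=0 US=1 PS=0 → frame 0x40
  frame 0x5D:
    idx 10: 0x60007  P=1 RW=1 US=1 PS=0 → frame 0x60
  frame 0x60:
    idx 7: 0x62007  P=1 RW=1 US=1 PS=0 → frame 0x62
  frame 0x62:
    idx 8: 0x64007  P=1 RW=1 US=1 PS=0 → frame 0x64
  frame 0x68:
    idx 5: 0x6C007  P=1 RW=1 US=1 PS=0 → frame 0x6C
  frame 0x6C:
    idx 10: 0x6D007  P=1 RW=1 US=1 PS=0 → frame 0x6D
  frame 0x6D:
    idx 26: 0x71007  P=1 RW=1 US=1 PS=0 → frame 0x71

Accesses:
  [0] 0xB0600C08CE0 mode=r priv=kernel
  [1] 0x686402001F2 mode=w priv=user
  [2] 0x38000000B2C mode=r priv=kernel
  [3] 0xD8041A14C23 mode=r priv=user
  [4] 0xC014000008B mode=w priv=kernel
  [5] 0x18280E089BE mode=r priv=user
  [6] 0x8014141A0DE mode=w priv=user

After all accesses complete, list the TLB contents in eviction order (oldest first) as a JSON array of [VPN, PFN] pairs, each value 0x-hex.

Trace:
#0 VA=0xB0600C08CE0 (r,kernel):
  L0 @0x3E[22] → 0x3F007  P=1,RW=1,US=1,PS=0
  L1 @0x3F[24] → 0x41007  P=1,RW=1,US=1,PS=0
  L2 @0x41[6] → 0x44007  P=1,RW=1,US=1,PS=0
  L3 @0x44[8] → 0x47007  P=1,RW=1,US=1,PS=0
  ⇒ phys 0x47CE0  [4 reads]
#1 VA=0x686402001F2 (w,user):
  L0 @0x3E[13] → 0x48007  P=1,RW=1,US=1,PS=0
  L1 @0x48[25] → 0x4B007  P=1,RW=1,US=1,PS=0
  L2 @0x4B[1] → 0x32004  P=0,RW=0,US=1,PS=0
  → PAGE_NOT_PRESENT  (3 entries read)
#2 VA=0x38000000B2C (r,kernel):
  L0 @0x3E[7] → 0x6D002  P=0,RW=1,US=0,PS=0
  → PAGE_NOT_PRESENT  (1 entries read)
#3 VA=0xD8041A14C23 (r,user):
  L0 @0x3E[27] → 0x4F007  P=1,RW=1,US=1,PS=0
  L1 @0x4F[1] → 0x53007  P=1,RW=1,US=1,PS=0
  L2 @0x53[13] → 0x54007  P=1,RW=1,US=1,PS=0
  L3 @0x54[20] → 0x56007  P=1,RW=1,US=1,PS=0
  ⇒ phys 0x56C23  [4 reads]
#4 VA=0xC014000008B (w,kernel):
  L0 @0x3E[24] → 0x59007  P=1,RW=1,US=1,PS=0
  L1 @0x59[5] → 0x40004  P=0,RW=0,US=1,PS=0
  → PAGE_NOT_PRESENT  (2 entries read)
#5 VA=0x18280E089BE (r,user):
  L0 @0x3E[3] → 0x5D007  P=1,RW=1,US=1,PS=0
  L1 @0x5D[10] → 0x60007  P=1,RW=1,US=1,PS=0
  L2 @0x60[7] → 0x62007  P=1,RW=1,US=1,PS=0
  L3 @0x62[8] → 0x64007  P=1,RW=1,US=1,PS=0
  ⇒ phys 0x649BE  [4 reads]
#6 VA=0x8014141A0DE (w,user):
  L0 @0x3E[16] → 0x68007  P=1,RW=1,US=1,PS=0
  L1 @0x68[5] → 0x6C007  P=1,RW=1,US=1,PS=0
  L2 @0x6C[10] → 0x6D007  P=1,RW=1,US=1,PS=0
  L3 @0x6D[26] → 0x71007  P=1,RW=1,US=1,PS=0
  ⇒ phys 0x710DE  [4 reads]

TLB: [["0xB0600C08", "0x47"], ["0xD8041A14", "0x56"], ["0x18280E08", "0x64"], ["0x8014141A", "0x71"]]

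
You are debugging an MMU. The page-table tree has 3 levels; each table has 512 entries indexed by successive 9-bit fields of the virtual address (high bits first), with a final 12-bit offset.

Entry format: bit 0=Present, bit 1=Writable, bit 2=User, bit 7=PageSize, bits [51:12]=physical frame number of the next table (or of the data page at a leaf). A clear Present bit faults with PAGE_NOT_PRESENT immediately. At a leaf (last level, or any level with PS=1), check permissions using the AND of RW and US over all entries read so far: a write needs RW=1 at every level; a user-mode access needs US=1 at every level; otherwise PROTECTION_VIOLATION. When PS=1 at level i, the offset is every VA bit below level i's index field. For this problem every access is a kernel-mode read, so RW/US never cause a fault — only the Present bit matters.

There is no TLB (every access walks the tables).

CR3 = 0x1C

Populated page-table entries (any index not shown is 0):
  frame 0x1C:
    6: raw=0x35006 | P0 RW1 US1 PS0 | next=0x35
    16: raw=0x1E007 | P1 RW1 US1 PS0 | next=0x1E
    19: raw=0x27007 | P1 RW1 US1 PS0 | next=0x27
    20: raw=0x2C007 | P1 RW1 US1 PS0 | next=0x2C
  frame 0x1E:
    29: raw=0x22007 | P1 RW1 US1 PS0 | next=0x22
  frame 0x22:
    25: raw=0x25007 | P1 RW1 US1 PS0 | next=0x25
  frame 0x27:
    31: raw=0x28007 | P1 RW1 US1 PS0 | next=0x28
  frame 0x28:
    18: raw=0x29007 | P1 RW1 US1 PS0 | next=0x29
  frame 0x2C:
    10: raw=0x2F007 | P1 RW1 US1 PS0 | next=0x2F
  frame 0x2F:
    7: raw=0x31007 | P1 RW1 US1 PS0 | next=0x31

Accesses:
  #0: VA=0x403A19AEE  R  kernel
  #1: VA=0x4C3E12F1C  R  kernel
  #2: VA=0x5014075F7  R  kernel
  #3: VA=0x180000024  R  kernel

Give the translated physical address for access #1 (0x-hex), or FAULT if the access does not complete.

Per-access translation:
#0 VA=0x403A19AEE (r,kernel):
  L0 @0x1C[16] → 0x1E007  P=1,RW=1,US=1,PS=0
  L1 @0x1E[29] → 0x22007  P=1,RW=1,US=1,PS=0
  L2 @0x22[25] → 0x25007  P=1,RW=1,US=1,PS=0
  → PA=0x25AEE  (3 entries read)
#1 VA=0x4C3E12F1C (r,kernel):
  L0 @0x1C[19] → 0x27007  P=1,RW=1,US=1,PS=0
  L1 @0x27[31] → 0x28007  P=1,RW=1,US=1,PS=0
  L2 @0x28[18] → 0x29007  P=1,RW=1,US=1,PS=0
  → PA=0x29F1C  (3 entries read)
#2 VA=0x5014075F7 (r,kernel):
  L0 @0x1C[20] → 0x2C007  P=1,RW=1,US=1,PS=0
  L1 @0x2C[10] → 0x2F007  P=1,RW=1,US=1,PS=0
  L2 @0x2F[7] → 0x31007  P=1,RW=1,US=1,PS=0
  → PA=0x315F7  (3 entries read)
#3 VA=0x180000024 (r,kernel):
  L0 @0x1C[6] → 0x35006  P=0,RW=1,US=1,PS=0
  → PAGE_NOT_PRESENT  (1 entries read)

Access #1 PA: 0x29F1C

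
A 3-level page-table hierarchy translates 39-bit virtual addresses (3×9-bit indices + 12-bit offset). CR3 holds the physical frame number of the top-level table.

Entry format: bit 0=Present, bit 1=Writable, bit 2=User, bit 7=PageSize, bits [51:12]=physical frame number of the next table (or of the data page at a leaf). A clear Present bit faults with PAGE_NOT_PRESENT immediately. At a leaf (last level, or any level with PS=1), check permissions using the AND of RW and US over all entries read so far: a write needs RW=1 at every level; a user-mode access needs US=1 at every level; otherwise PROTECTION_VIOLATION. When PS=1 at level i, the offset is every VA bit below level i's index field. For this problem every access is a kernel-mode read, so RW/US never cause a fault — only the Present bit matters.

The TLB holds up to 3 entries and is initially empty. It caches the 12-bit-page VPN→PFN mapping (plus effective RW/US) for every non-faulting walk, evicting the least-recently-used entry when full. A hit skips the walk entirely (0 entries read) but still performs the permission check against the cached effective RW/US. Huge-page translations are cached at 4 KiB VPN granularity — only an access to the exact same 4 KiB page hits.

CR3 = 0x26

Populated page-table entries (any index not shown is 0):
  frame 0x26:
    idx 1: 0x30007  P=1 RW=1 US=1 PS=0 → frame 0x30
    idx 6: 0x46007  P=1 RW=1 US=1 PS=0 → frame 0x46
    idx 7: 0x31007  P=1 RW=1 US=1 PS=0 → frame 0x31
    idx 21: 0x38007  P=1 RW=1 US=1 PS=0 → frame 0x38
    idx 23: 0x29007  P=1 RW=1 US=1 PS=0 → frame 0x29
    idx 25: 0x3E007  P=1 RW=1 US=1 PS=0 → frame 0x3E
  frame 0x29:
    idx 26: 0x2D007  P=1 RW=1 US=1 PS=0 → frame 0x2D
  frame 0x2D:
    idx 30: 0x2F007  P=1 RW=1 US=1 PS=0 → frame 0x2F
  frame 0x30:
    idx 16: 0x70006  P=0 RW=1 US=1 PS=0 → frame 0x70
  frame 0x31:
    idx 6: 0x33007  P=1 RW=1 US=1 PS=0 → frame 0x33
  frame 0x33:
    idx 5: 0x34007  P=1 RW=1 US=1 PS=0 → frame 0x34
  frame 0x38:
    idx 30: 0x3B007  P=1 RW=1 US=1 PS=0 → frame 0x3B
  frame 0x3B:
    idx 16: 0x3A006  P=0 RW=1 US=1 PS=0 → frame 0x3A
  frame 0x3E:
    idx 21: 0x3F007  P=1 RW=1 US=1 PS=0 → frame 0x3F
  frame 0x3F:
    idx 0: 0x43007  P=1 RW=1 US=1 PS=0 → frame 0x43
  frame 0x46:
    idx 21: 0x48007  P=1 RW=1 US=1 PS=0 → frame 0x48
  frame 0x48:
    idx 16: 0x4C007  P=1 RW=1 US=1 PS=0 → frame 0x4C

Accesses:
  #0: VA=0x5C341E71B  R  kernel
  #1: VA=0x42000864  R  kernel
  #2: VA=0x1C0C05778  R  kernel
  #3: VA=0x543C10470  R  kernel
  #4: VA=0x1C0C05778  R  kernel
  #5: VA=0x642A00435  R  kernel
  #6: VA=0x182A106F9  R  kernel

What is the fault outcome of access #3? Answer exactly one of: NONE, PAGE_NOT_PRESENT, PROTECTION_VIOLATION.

Trace:
#0 VA=0x5C341E71B (r,kernel):
  L0: frame=0x26 idx=23 entry=0x29007 [P=1 RW=1 US=1 PS=0]
  L1: frame=0x29 idx=26 entry=0x2D007 [P=1 RW=1 US=1 PS=0]
  L2: frame=0x2D idx=30 entry=0x2F007 [P=1 RW=1 US=1 PS=0]
  → PA=0x2F71B  (3 entries read)
#1 VA=0x42000864 (r,kernel):
  L0: frame=0x26 idx=1 entry=0x30007 [P=1 RW=1 US=1 PS=0]
  L1: frame=0x30 idx=16 entry=0x70006 [P=0 RW=1 US=1 PS=0]
  ✗ PAGE_NOT_PRESENT  [2 reads]
#2 VA=0x1C0C05778 (r,kernel):
  L0: frame=0x26 idx=7 entry=0x31007 [P=1 RW=1 US=1 PS=0]
  L1: frame=0x31 idx=6 entry=0x33007 [P=1 RW=1 US=1 PS=0]
  L2: frame=0x33 idx=5 entry=0x34007 [P=1 RW=1 US=1 PS=0]
  → PA=0x34778  (3 entries read)
#3 VA=0x543C10470 (r,kernel):
  L0: frame=0x26 idx=21 entry=0x38007 [P=1 RW=1 US=1 PS=0]
  L1: frame=0x38 idx=30 entry=0x3B007 [P=1 RW=1 US=1 PS=0]
  L2: frame=0x3B idx=16 entry=0x3A006 [P=0 RW=1 US=1 PS=0]
  ✗ PAGE_NOT_PRESENT  [3 reads]
#4 VA=0x1C0C05778 (r,kernel):
  TLB hit vpn=0x1C0C05 → PA=0x34778
#5 VA=0x642A00435 (r,kernel):
  L0: frame=0x26 idx=25 entry=0x3E007 [P=1 RW=1 US=1 PS=0]
  L1: frame=0x3E idx=21 entry=0x3F007 [P=1 RW=1 US=1 PS=0]
  L2: frame=0x3F idx=0 entry=0x43007 [P=1 RW=1 US=1 PS=0]
  → PA=0x43435  (3 entries read)
#6 VA=0x182A106F9 (r,kernel):
  L0: frame=0x26 idx=6 entry=0x46007 [P=1 RW=1 US=1 PS=0]
  L1: frame=0x46 idx=21 entry=0x48007 [P=1 RW=1 US=1 PS=0]
  L2: frame=0x48 idx=16 entry=0x4C007 [P=1 RW=1 US=1 PS=0]
  → PA=0x4C6F9  (3 entries read)

Access #3 fault: PAGE_NOT_PRESENT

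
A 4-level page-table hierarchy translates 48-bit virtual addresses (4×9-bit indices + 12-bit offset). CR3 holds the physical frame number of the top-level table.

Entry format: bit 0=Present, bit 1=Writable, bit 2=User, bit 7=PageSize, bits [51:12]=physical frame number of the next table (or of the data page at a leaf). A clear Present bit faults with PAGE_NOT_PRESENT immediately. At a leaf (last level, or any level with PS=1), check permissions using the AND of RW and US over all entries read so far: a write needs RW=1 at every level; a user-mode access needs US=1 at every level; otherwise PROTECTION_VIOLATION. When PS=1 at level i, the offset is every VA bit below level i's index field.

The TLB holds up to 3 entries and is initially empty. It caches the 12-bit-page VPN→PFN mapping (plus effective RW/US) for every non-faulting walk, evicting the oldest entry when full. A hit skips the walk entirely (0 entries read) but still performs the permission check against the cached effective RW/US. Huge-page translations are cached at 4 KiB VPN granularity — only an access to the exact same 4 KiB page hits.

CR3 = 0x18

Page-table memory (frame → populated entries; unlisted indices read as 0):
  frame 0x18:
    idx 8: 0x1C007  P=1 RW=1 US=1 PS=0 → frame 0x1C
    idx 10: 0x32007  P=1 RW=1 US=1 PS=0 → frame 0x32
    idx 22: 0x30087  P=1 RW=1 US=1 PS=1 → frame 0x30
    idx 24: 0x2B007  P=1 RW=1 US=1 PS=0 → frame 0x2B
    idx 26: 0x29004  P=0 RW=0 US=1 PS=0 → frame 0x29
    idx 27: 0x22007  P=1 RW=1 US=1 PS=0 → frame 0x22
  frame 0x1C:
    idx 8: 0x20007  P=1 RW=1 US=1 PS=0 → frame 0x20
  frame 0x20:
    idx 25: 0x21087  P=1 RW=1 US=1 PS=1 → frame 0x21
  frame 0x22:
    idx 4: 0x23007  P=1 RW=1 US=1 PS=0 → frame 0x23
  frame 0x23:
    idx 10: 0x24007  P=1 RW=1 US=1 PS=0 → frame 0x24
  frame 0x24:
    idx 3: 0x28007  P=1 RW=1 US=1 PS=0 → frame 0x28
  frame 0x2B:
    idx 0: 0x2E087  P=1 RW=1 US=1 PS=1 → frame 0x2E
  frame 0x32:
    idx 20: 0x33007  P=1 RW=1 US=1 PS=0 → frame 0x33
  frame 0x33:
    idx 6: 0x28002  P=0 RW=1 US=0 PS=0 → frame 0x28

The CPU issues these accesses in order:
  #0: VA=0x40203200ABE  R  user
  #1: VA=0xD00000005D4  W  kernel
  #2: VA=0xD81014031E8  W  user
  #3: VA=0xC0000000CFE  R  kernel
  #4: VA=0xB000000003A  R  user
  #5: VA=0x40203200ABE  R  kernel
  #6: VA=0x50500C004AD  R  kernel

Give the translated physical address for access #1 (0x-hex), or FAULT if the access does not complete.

Trace:
#0 VA=0x40203200ABE (r,user):
  [0] read 0x18 idx=8: raw=0x1C007 flags P=1 W=1 U=1 S=0
  [1] read 0x1C idx=8: raw=0x20007 flags P=1 W=1 U=1 S=0
  [2] read 0x20 idx=25: raw=0x21087 flags P=1 W=1 U=1 S=1
  → PA=0x21ABE (huge @L2)  (3 entries read)
#1 VA=0xD00000005D4 (w,kernel):
  [0] read 0x18 idx=26: raw=0x29004 flags P=0 W=0 U=1 S=0
  ✗ PAGE_NOT_PRESENT  [1 reads]
#2 VA=0xD81014031E8 (w,user):
  [0] read 0x18 idx=27: raw=0x22007 flags P=1 W=1 U=1 S=0
  [1] read 0x22 idx=4: raw=0x23007 flags P=1 W=1 U=1 S=0
  [2] read 0x23 idx=10: raw=0x24007 flags P=1 W=1 U=1 S=0
  [3] read 0x24 idx=3: raw=0x28007 flags P=1 W=1 U=1 S=0
  → PA=0x281E8  (4 entries read)
#3 VA=0xC0000000CFE (r,kernel):
  [0] read 0x18 idx=24: raw=0x2B007 flags P=1 W=1 U=1 S=0
  [1] read 0x2B idx=0: raw=0x2E087 flags P=1 W=1 U=1 S=1
  → PA=0x2ECFE (huge @L1)  (2 entries read)
#4 VA=0xB000000003A (r,user):
  [0] read 0x18 idx=22: raw=0x30087 flags P=1 W=1 U=1 S=1
  → PA=0x3003A (huge @L0)  (1 entries read)
#5 VA=0x40203200ABE (r,kernel):
  [0] read 0x18 idx=8: raw=0x1C007 flags P=1 W=1 U=1 S=0
  [1] read 0x1C idx=8: raw=0x20007 flags P=1 W=1 U=1 S=0
  [2] read 0x20 idx=25: raw=0x21087 flags P=1 W=1 U=1 S=1
  → PA=0x21ABE (huge @L2)  (3 entries read)
#6 VA=0x50500C004AD (r,kernel):
  [0] read 0x18 idx=10: raw=0x32007 flags P=1 W=1 U=1 S=0
  [1] read 0x32 idx=20: raw=0x33007 flags P=1 W=1 U=1 S=0
  [2] read 0x33 idx=6: raw=0x28002 flags P=0 W=1 U=0 S=0
  ✗ PAGE_NOT_PRESENT  [3 reads]

Access #1 PA: FAULT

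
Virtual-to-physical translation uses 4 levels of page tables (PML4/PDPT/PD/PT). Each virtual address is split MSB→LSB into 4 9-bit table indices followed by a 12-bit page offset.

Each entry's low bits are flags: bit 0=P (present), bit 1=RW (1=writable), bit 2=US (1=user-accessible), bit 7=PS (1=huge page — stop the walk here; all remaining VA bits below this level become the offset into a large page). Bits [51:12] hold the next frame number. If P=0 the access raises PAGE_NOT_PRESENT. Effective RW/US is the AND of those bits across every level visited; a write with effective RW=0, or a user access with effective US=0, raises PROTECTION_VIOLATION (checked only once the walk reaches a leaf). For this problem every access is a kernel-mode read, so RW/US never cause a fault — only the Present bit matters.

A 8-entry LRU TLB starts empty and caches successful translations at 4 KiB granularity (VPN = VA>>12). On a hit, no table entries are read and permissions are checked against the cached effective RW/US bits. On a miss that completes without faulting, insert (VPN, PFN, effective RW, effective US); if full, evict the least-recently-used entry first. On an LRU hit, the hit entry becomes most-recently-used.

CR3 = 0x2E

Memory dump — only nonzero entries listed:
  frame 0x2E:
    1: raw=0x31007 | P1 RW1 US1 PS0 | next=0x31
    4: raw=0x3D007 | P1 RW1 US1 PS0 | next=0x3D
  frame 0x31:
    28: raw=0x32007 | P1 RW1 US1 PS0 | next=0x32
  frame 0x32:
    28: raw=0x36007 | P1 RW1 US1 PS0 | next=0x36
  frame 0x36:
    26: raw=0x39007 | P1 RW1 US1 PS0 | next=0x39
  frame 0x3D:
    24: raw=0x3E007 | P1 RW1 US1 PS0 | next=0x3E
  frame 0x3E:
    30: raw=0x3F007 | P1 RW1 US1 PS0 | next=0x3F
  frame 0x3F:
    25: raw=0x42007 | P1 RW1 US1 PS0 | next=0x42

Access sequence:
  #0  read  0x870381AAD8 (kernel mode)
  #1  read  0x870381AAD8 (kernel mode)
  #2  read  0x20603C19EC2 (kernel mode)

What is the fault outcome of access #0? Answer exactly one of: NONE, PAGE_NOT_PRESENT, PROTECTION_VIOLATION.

Walk each access:
#0 VA=0x870381AAD8 (r,kernel):
  [0] read 0x2E idx=1: raw=0x31007 flags P=1 W=1 U=1 S=0
  [1] read 0x31 idx=28: raw=0x32007 flags P=1 W=1 U=1 S=0
  [2] read 0x32 idx=28: raw=0x36007 flags P=1 W=1 U=1 S=0
  [3] read 0x36 idx=26: raw=0x39007 flags P=1 W=1 U=1 S=0
  ⇒ phys 0x39AD8  [4 reads]
#1 VA=0x870381AAD8 (r,kernel):
  TLB hit vpn=0x870381A → PA=0x39AD8
#2 VA=0x20603C19EC2 (r,kernel):
  [0] read 0x2E idx=4: raw=0x3D007 flags P=1 W=1 U=1 S=0
  [1] read 0x3D idx=24: raw=0x3E007 flags P=1 W=1 U=1 S=0
  [2] read 0x3E idx=30: raw=0x3F007 flags P=1 W=1 U=1 S=0
  [3] read 0x3F idx=25: raw=0x42007 flags P=1 W=1 U=1 S=0
  ⇒ phys 0x42EC2  [4 reads]

Access #0 fault: NONE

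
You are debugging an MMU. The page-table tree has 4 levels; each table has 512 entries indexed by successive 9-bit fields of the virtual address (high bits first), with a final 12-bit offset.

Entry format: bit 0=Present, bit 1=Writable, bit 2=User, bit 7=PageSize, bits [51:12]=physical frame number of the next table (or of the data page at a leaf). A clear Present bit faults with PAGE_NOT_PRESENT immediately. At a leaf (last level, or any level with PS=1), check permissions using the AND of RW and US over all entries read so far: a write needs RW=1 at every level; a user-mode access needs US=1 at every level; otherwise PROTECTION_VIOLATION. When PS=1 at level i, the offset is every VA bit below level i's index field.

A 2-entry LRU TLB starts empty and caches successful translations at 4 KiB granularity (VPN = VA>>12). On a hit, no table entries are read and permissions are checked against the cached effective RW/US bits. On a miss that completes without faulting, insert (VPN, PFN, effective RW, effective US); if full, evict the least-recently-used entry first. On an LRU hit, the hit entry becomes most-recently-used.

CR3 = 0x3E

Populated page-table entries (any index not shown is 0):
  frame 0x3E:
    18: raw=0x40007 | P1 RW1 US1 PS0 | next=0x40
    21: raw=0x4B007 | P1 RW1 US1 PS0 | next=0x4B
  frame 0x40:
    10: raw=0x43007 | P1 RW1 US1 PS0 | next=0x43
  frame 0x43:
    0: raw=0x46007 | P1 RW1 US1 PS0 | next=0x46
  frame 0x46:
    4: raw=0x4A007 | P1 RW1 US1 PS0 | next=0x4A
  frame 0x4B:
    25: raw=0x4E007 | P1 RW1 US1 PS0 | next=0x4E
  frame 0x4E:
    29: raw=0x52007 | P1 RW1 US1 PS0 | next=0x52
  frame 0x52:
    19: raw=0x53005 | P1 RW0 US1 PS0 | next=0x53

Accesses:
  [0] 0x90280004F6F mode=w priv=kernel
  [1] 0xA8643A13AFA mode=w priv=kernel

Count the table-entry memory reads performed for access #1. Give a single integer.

Walk each access:
#0 VA=0x90280004F6F (w,kernel):
  L0: frame=0x3E idx=18 entry=0x40007 [P=1 RW=1 US=1 PS=0]
  L1: frame=0x40 idx=10 entry=0x43007 [P=1 RW=1 US=1 PS=0]
  L2: frame=0x43 idx=0 entry=0x46007 [P=1 RW=1 US=1 PS=0]
  L3: frame=0x46 idx=4 entry=0x4A007 [P=1 RW=1 US=1 PS=0]
  ⇒ phys 0x4AF6F  [4 reads]
#1 VA=0xA8643A13AFA (w,kernel):
  L0: frame=0x3E idx=21 entry=0x4B007 [P=1 RW=1 US=1 PS=0]
  L1: frame=0x4B idx=25 entry=0x4E007 [P=1 RW=1 US=1 PS=0]
  L2: frame=0x4E idx=29 entry=0x52007 [P=1 RW=1 US=1 PS=0]
  L3: frame=0x52 idx=19 entry=0x53005 [P=1 RW=0 US=1 PS=0]
  ✗ PROTECTION_VIOLATION  [4 reads]

Entries read for #1: 4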